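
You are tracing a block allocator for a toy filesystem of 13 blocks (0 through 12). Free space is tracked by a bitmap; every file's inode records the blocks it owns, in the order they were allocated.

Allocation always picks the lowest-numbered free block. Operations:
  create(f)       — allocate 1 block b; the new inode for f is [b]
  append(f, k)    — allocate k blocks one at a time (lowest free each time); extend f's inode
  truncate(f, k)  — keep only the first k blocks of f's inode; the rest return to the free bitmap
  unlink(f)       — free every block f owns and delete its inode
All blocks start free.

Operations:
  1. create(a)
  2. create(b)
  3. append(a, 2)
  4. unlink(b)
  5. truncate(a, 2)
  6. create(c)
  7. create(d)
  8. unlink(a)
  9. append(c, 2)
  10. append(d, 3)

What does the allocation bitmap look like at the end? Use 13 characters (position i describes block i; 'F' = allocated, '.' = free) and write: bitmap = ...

after create(a) → a:[0]  free=[F............]
after create(b) → a:[0], b:[1]  free=[FF...........]
after append(a, 2) → a:[0, 2, 3], b:[1]  free=[FFFF.........]
after unlink(b) → a:[0, 2, 3]  free=[F.FF.........]
after truncate(a, 2) → a:[0, 2]  free=[F.F..........]
after create(c) → a:[0, 2], c:[1]  free=[FFF..........]
after create(d) → a:[0, 2], c:[1], d:[3]  free=[FFFF.........]
after unlink(a) → c:[1], d:[3]  free=[.F.F.........]
after append(c, 2) → c:[1, 0, 2], d:[3]  free=[FFFF.........]
after append(d, 3) → c:[1, 0, 2], d:[3, 4, 5, 6]  free=[FFFFFFF......]

bitmap = FFFFFFF......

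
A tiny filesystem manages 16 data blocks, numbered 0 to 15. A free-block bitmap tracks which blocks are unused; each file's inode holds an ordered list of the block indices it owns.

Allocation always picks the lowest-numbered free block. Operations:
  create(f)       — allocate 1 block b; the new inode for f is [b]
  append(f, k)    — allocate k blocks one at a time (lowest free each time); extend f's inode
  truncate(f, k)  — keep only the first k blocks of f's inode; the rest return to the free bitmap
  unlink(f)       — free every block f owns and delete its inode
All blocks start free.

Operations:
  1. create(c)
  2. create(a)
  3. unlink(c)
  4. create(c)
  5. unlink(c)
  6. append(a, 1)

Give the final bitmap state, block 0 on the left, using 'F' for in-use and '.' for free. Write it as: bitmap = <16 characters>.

create(c): bitmap=F............... | c=[0]
create(a): bitmap=FF.............. | a=[1] c=[0]
unlink(c): bitmap=.F.............. | a=[1]
create(c): bitmap=FF.............. | a=[1] c=[0]
unlink(c): bitmap=.F.............. | a=[1]
append(a, 1): bitmap=FF.............. | a=[1, 0]

bitmap = FF..............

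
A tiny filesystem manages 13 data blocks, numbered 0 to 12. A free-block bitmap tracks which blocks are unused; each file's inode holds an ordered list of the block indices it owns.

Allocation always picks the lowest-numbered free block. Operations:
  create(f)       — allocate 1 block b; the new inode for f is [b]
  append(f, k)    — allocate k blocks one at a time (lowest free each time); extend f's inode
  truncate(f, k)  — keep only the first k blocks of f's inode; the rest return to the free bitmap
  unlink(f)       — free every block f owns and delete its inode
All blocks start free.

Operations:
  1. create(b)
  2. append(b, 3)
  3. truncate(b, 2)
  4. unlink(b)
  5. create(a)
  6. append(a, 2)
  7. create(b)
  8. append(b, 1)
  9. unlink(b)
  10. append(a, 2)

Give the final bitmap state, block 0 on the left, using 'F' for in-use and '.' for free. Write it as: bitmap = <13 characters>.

create(b): bitmap=F............ | b=[0]
append(b, 3): bitmap=FFFF......... | b=[0, 1, 2, 3]
truncate(b, 2): bitmap=FF........... | b=[0, 1]
unlink(b): bitmap=............. | 
create(a): bitmap=F............ | a=[0]
append(a, 2): bitmap=FFF.......... | a=[0, 1, 2]
create(b): bitmap=FFFF......... | a=[0, 1, 2] b=[3]
append(b, 1): bitmap=FFFFF........ | a=[0, 1, 2] b=[3, 4]
unlink(b): bitmap=FFF.......... | a=[0, 1, 2]
append(a, 2): bitmap=FFFFF........ | a=[0, 1, 2, 3, 4]

bitmap = FFFFF........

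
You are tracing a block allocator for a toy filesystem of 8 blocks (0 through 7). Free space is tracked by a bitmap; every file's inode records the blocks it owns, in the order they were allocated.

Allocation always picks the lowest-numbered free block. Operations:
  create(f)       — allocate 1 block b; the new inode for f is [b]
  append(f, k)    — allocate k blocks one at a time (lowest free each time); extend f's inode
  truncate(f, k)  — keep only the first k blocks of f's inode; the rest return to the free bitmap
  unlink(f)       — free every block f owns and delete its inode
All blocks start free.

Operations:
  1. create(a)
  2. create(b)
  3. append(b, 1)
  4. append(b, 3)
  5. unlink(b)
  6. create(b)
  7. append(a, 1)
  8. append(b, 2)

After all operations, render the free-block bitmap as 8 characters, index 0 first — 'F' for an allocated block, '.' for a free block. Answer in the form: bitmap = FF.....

after create(a) → a:[0]  free=[F.......]
after create(b) → a:[0], b:[1]  free=[FF......]
after append(b, 1) → a:[0], b:[1, 2]  free=[FFF.....]
after append(b, 3) → a:[0], b:[1, 2, 3, 4, 5]  free=[FFFFFF..]
after unlink(b) → a:[0]  free=[F.......]
after create(b) → a:[0], b:[1]  free=[FF......]
after append(a, 1) → a:[0, 2], b:[1]  free=[FFF.....]
after append(b, 2) → a:[0, 2], b:[1, 3, 4]  free=[FFFFF...]

bitmap = FFFFF...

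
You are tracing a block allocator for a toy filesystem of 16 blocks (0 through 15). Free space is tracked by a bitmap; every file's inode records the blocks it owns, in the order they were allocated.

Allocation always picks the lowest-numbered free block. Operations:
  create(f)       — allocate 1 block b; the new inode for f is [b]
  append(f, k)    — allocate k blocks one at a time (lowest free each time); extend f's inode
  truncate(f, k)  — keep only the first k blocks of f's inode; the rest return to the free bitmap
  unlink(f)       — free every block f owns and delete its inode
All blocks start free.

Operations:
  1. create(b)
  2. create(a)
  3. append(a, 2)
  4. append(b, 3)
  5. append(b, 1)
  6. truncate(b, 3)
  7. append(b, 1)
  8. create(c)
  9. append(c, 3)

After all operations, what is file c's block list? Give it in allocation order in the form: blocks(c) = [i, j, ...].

[1] create(b) — b=0 (map F...............)
[2] create(a) — a=1 b=0 (map FF..............)
[3] append(a, 2) — a=1,2,3 b=0 (map FFFF............)
[4] append(b, 3) — a=1,2,3 b=0,4,5,6 (map FFFFFFF.........)
[5] append(b, 1) — a=1,2,3 b=0,4,5,6,7 (map FFFFFFFF........)
[6] truncate(b, 3) — a=1,2,3 b=0,4,5 (map FFFFFF..........)
[7] append(b, 1) — a=1,2,3 b=0,4,5,6 (map FFFFFFF.........)
[8] create(c) — a=1,2,3 b=0,4,5,6 c=7 (map FFFFFFFF........)
[9] append(c, 3) — a=1,2,3 b=0,4,5,6 c=7,8,9,10 (map FFFFFFFFFFF.....)

blocks(c) = [7, 8, 9, 10]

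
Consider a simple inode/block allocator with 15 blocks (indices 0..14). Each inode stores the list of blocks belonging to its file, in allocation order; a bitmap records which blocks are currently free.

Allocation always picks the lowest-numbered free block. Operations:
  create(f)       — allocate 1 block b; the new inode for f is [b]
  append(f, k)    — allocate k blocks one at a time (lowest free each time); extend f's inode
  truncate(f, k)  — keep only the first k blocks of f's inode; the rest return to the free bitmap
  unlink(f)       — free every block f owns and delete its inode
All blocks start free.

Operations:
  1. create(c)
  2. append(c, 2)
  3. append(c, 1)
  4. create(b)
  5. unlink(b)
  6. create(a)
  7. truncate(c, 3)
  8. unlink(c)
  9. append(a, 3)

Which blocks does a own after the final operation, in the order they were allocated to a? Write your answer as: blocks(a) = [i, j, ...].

blocks(a) = [4, 0, 1, 2]

create(c): bitmap=F.............. | c=[0]
append(c, 2): bitmap=FFF............ | c=[0, 1, 2]
append(c, 1): bitmap=FFFF........... | c=[0, 1, 2, 3]
create(b): bitmap=FFFFF.......... | b=[4] c=[0, 1, 2, 3]
unlink(b): bitmap=FFFF........... | c=[0, 1, 2, 3]
create(a): bitmap=FFFFF.......... | a=[4] c=[0, 1, 2, 3]
truncate(c, 3): bitmap=FFF.F.......... | a=[4] c=[0, 1, 2]
unlink(c): bitmap=....F.......... | a=[4]
append(a, 3): bitmap=FFF.F.......... | a=[4, 0, 1, 2]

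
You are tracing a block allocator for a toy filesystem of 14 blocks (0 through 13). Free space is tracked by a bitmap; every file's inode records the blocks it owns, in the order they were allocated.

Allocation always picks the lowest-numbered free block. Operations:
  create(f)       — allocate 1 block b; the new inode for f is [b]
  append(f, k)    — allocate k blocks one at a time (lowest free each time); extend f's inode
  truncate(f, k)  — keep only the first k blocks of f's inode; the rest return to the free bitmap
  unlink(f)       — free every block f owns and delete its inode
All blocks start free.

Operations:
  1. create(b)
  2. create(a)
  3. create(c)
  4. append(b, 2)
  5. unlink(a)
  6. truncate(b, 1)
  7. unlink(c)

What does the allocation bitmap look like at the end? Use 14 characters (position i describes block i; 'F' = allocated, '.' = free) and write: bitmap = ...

bitmap = F.............

  1. create(b)  ⇒  F.............  {b→[0]}
  2. create(a)  ⇒  FF............  {a→[1]; b→[0]}
  3. create(c)  ⇒  FFF...........  {a→[1]; b→[0]; c→[2]}
  4. append(b, 2)  ⇒  FFFFF.........  {a→[1]; b→[0, 3, 4]; c→[2]}
  5. unlink(a)  ⇒  F.FFF.........  {b→[0, 3, 4]; c→[2]}
  6. truncate(b, 1)  ⇒  F.F...........  {b→[0]; c→[2]}
  7. unlink(c)  ⇒  F.............  {b→[0]}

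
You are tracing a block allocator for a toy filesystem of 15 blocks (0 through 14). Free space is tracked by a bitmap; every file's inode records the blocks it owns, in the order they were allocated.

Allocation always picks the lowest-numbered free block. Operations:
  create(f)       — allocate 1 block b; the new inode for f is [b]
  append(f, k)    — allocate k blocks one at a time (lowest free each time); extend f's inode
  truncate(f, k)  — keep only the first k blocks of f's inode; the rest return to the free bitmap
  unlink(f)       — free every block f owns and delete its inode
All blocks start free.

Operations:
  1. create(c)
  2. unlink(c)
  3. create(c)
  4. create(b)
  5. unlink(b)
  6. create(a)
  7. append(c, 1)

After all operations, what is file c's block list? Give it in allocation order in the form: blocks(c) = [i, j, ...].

blocks(c) = [0, 2]

  1. create(c)  ⇒  F..............  {c→[0]}
  2. unlink(c)  ⇒  ...............  {}
  3. create(c)  ⇒  F..............  {c→[0]}
  4. create(b)  ⇒  FF.............  {b→[1]; c→[0]}
  5. unlink(b)  ⇒  F..............  {c→[0]}
  6. create(a)  ⇒  FF.............  {a→[1]; c→[0]}
  7. append(c, 1)  ⇒  FFF............  {a→[1]; c→[0, 2]}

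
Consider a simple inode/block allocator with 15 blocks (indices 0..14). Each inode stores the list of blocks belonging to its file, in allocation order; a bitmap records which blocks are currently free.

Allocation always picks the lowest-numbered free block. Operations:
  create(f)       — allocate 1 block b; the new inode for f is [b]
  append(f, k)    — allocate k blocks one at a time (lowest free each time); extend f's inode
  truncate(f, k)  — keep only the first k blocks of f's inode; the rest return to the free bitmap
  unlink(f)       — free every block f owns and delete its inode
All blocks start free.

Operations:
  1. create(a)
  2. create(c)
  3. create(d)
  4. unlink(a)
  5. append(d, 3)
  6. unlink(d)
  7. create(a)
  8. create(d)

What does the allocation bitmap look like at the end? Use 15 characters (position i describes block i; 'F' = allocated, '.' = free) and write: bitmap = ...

  1. create(a)  ⇒  F..............  {a→[0]}
  2. create(c)  ⇒  FF.............  {a→[0]; c→[1]}
  3. create(d)  ⇒  FFF............  {a→[0]; c→[1]; d→[2]}
  4. unlink(a)  ⇒  .FF............  {c→[1]; d→[2]}
  5. append(d, 3)  ⇒  FFFFF..........  {c→[1]; d→[2, 0, 3, 4]}
  6. unlink(d)  ⇒  .F.............  {c→[1]}
  7. create(a)  ⇒  FF.............  {a→[0]; c→[1]}
  8. create(d)  ⇒  FFF............  {a→[0]; c→[1]; d→[2]}

bitmap = FFF............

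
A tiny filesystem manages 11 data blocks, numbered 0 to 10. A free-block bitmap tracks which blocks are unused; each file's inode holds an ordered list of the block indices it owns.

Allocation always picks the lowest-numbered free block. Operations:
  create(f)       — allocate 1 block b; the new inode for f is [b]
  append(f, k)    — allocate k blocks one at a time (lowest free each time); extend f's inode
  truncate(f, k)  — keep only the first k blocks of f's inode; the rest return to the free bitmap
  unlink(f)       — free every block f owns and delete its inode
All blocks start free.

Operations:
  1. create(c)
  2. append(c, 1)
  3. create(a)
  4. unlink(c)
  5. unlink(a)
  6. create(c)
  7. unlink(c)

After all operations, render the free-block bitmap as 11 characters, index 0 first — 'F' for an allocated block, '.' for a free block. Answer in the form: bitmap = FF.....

bitmap = ...........

  1. create(c)  ⇒  F..........  {c→[0]}
  2. append(c, 1)  ⇒  FF.........  {c→[0, 1]}
  3. create(a)  ⇒  FFF........  {a→[2]; c→[0, 1]}
  4. unlink(c)  ⇒  ..F........  {a→[2]}
  5. unlink(a)  ⇒  ...........  {}
  6. create(c)  ⇒  F..........  {c→[0]}
  7. unlink(c)  ⇒  ...........  {}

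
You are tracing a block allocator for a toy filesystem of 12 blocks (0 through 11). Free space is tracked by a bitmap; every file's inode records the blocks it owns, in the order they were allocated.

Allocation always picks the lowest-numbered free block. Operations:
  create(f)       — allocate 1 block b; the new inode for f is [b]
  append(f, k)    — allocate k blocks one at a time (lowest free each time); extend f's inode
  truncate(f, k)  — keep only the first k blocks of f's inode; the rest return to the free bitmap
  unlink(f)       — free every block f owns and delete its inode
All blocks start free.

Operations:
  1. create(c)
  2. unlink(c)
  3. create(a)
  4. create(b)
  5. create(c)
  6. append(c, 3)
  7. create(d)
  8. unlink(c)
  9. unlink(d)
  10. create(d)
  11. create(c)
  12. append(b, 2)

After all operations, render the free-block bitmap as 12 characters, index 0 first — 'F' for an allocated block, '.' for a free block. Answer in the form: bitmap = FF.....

bitmap = FFFFFF......

create(c): bitmap=F........... | c=[0]
unlink(c): bitmap=............ | 
create(a): bitmap=F........... | a=[0]
create(b): bitmap=FF.......... | a=[0] b=[1]
create(c): bitmap=FFF......... | a=[0] b=[1] c=[2]
append(c, 3): bitmap=FFFFFF...... | a=[0] b=[1] c=[2, 3, 4, 5]
create(d): bitmap=FFFFFFF..... | a=[0] b=[1] c=[2, 3, 4, 5] d=[6]
unlink(c): bitmap=FF....F..... | a=[0] b=[1] d=[6]
unlink(d): bitmap=FF.......... | a=[0] b=[1]
create(d): bitmap=FFF......... | a=[0] b=[1] d=[2]
create(c): bitmap=FFFF........ | a=[0] b=[1] c=[3] d=[2]
append(b, 2): bitmap=FFFFFF...... | a=[0] b=[1, 4, 5] c=[3] d=[2]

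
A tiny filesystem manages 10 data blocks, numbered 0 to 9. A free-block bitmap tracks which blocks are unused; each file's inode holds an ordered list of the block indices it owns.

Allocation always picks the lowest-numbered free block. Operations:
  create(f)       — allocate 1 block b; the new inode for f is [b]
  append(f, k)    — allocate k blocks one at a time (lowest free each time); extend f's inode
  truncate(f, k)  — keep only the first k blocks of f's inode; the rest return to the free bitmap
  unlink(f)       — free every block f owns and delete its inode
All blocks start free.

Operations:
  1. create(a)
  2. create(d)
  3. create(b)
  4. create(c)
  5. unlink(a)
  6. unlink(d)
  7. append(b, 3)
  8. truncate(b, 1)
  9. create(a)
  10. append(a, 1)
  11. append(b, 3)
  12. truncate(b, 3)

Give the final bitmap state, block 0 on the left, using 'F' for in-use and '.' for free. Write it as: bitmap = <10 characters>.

bitmap = FFFFFF....

create(a): bitmap=F......... | a=[0]
create(d): bitmap=FF........ | a=[0] d=[1]
create(b): bitmap=FFF....... | a=[0] b=[2] d=[1]
create(c): bitmap=FFFF...... | a=[0] b=[2] c=[3] d=[1]
unlink(a): bitmap=.FFF...... | b=[2] c=[3] d=[1]
unlink(d): bitmap=..FF...... | b=[2] c=[3]
append(b, 3): bitmap=FFFFF..... | b=[2, 0, 1, 4] c=[3]
truncate(b, 1): bitmap=..FF...... | b=[2] c=[3]
create(a): bitmap=F.FF...... | a=[0] b=[2] c=[3]
append(a, 1): bitmap=FFFF...... | a=[0, 1] b=[2] c=[3]
append(b, 3): bitmap=FFFFFFF... | a=[0, 1] b=[2, 4, 5, 6] c=[3]
truncate(b, 3): bitmap=FFFFFF.... | a=[0, 1] b=[2, 4, 5] c=[3]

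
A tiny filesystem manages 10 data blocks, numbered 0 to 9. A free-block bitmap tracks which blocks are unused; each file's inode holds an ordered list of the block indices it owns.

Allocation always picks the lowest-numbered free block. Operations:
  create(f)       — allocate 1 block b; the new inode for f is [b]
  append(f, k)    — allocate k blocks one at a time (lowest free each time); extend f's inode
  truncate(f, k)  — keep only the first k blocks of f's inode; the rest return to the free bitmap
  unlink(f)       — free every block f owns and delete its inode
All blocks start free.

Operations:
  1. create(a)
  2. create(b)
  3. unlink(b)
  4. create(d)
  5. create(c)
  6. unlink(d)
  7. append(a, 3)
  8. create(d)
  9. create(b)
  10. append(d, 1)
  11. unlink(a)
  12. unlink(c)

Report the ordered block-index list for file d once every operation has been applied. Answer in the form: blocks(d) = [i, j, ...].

[1] create(a) — a=0 (map F.........)
[2] create(b) — a=0 b=1 (map FF........)
[3] unlink(b) — a=0 (map F.........)
[4] create(d) — a=0 d=1 (map FF........)
[5] create(c) — a=0 c=2 d=1 (map FFF.......)
[6] unlink(d) — a=0 c=2 (map F.F.......)
[7] append(a, 3) — a=0,1,3,4 c=2 (map FFFFF.....)
[8] create(d) — a=0,1,3,4 c=2 d=5 (map FFFFFF....)
[9] create(b) — a=0,1,3,4 b=6 c=2 d=5 (map FFFFFFF...)
[10] append(d, 1) — a=0,1,3,4 b=6 c=2 d=5,7 (map FFFFFFFF..)
[11] unlink(a) — b=6 c=2 d=5,7 (map ..F..FFF..)
[12] unlink(c) — b=6 d=5,7 (map .....FFF..)

blocks(d) = [5, 7]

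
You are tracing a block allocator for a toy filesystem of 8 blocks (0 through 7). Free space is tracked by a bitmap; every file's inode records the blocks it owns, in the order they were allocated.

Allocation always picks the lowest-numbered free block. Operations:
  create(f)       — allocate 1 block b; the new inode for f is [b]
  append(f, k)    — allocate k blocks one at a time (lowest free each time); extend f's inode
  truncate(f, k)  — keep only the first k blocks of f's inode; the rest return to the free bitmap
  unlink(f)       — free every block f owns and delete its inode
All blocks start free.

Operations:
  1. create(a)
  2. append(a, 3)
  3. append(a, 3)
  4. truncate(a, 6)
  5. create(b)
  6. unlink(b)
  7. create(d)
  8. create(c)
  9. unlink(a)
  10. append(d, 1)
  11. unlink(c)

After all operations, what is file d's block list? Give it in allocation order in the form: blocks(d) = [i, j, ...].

after create(a) → a:[0]  free=[F.......]
after append(a, 3) → a:[0, 1, 2, 3]  free=[FFFF....]
after append(a, 3) → a:[0, 1, 2, 3, 4, 5, 6]  free=[FFFFFFF.]
after truncate(a, 6) → a:[0, 1, 2, 3, 4, 5]  free=[FFFFFF..]
after create(b) → a:[0, 1, 2, 3, 4, 5], b:[6]  free=[FFFFFFF.]
after unlink(b) → a:[0, 1, 2, 3, 4, 5]  free=[FFFFFF..]
after create(d) → a:[0, 1, 2, 3, 4, 5], d:[6]  free=[FFFFFFF.]
after create(c) → a:[0, 1, 2, 3, 4, 5], c:[7], d:[6]  free=[FFFFFFFF]
after unlink(a) → c:[7], d:[6]  free=[......FF]
after append(d, 1) → c:[7], d:[6, 0]  free=[F.....FF]
after unlink(c) → d:[6, 0]  free=[F.....F.]

blocks(d) = [6, 0]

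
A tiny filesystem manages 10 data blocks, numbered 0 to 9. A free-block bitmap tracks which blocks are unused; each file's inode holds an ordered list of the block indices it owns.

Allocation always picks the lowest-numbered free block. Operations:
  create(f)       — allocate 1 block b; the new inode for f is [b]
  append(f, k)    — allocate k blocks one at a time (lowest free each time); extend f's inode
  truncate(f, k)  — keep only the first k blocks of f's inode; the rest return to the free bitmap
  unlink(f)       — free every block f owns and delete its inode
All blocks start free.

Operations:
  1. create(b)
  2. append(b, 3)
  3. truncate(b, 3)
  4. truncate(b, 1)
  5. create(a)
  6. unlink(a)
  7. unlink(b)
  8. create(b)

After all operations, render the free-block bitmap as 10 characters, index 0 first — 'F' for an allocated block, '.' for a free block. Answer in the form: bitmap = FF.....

[1] create(b) — b=0 (map F.........)
[2] append(b, 3) — b=0,1,2,3 (map FFFF......)
[3] truncate(b, 3) — b=0,1,2 (map FFF.......)
[4] truncate(b, 1) — b=0 (map F.........)
[5] create(a) — a=1 b=0 (map FF........)
[6] unlink(a) — b=0 (map F.........)
[7] unlink(b) —  (map ..........)
[8] create(b) — b=0 (map F.........)

bitmap = F.........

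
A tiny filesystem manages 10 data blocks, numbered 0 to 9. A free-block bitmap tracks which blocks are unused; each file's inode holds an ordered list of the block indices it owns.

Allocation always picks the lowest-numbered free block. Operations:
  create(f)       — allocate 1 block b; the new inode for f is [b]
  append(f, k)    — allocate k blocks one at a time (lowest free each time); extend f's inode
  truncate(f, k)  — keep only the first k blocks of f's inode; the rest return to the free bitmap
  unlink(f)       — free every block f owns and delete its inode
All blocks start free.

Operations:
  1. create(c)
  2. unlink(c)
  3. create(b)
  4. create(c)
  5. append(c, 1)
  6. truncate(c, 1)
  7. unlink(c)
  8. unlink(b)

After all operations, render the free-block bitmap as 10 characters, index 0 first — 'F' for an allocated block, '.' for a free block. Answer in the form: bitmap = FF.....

bitmap = ..........

create(c): bitmap=F......... | c=[0]
unlink(c): bitmap=.......... | 
create(b): bitmap=F......... | b=[0]
create(c): bitmap=FF........ | b=[0] c=[1]
append(c, 1): bitmap=FFF....... | b=[0] c=[1, 2]
truncate(c, 1): bitmap=FF........ | b=[0] c=[1]
unlink(c): bitmap=F......... | b=[0]
unlink(b): bitmap=.......... | 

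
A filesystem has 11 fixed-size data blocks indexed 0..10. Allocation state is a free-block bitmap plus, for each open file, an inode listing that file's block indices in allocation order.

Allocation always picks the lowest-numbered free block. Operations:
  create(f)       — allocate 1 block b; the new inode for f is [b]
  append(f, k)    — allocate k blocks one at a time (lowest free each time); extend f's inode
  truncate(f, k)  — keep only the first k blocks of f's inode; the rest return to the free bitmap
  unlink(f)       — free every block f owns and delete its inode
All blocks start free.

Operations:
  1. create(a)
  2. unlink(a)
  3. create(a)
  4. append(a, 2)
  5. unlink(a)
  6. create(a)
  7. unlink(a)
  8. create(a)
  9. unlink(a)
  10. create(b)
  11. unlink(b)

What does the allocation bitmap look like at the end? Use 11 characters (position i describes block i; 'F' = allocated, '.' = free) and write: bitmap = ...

bitmap = ...........

  1. create(a)  ⇒  F..........  {a→[0]}
  2. unlink(a)  ⇒  ...........  {}
  3. create(a)  ⇒  F..........  {a→[0]}
  4. append(a, 2)  ⇒  FFF........  {a→[0, 1, 2]}
  5. unlink(a)  ⇒  ...........  {}
  6. create(a)  ⇒  F..........  {a→[0]}
  7. unlink(a)  ⇒  ...........  {}
  8. create(a)  ⇒  F..........  {a→[0]}
  9. unlink(a)  ⇒  ...........  {}
  10. create(b)  ⇒  F..........  {b→[0]}
  11. unlink(b)  ⇒  ...........  {}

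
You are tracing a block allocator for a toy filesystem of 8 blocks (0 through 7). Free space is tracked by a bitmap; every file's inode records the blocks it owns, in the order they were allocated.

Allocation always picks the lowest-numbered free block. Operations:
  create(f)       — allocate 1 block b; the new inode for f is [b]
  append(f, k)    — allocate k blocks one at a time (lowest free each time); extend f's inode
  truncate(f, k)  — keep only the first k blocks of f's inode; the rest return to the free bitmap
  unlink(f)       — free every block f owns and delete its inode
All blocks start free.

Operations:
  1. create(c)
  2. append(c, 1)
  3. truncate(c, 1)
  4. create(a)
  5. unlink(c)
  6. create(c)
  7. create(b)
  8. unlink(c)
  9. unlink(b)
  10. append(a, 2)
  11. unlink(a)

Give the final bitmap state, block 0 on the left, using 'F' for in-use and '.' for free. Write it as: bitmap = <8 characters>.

bitmap = ........

after create(c) → c:[0]  free=[F.......]
after append(c, 1) → c:[0, 1]  free=[FF......]
after truncate(c, 1) → c:[0]  free=[F.......]
after create(a) → a:[1], c:[0]  free=[FF......]
after unlink(c) → a:[1]  free=[.F......]
after create(c) → a:[1], c:[0]  free=[FF......]
after create(b) → a:[1], b:[2], c:[0]  free=[FFF.....]
after unlink(c) → a:[1], b:[2]  free=[.FF.....]
after unlink(b) → a:[1]  free=[.F......]
after append(a, 2) → a:[1, 0, 2]  free=[FFF.....]
after unlink(a) →   free=[........]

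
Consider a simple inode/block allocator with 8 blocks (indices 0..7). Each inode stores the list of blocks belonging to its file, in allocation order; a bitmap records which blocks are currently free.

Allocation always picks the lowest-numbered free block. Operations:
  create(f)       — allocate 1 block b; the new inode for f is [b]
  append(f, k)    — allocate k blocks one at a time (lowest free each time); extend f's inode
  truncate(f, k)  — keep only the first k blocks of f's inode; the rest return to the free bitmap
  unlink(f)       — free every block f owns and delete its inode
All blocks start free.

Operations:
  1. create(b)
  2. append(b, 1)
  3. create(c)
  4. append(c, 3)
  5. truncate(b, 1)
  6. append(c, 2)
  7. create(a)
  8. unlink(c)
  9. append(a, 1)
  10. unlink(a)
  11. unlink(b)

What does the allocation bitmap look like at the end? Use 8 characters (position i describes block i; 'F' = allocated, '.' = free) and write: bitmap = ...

  1. create(b)  ⇒  F.......  {b→[0]}
  2. append(b, 1)  ⇒  FF......  {b→[0, 1]}
  3. create(c)  ⇒  FFF.....  {b→[0, 1]; c→[2]}
  4. append(c, 3)  ⇒  FFFFFF..  {b→[0, 1]; c→[2, 3, 4, 5]}
  5. truncate(b, 1)  ⇒  F.FFFF..  {b→[0]; c→[2, 3, 4, 5]}
  6. append(c, 2)  ⇒  FFFFFFF.  {b→[0]; c→[2, 3, 4, 5, 1, 6]}
  7. create(a)  ⇒  FFFFFFFF  {a→[7]; b→[0]; c→[2, 3, 4, 5, 1, 6]}
  8. unlink(c)  ⇒  F......F  {a→[7]; b→[0]}
  9. append(a, 1)  ⇒  FF.....F  {a→[7, 1]; b→[0]}
  10. unlink(a)  ⇒  F.......  {b→[0]}
  11. unlink(b)  ⇒  ........  {}

bitmap = ........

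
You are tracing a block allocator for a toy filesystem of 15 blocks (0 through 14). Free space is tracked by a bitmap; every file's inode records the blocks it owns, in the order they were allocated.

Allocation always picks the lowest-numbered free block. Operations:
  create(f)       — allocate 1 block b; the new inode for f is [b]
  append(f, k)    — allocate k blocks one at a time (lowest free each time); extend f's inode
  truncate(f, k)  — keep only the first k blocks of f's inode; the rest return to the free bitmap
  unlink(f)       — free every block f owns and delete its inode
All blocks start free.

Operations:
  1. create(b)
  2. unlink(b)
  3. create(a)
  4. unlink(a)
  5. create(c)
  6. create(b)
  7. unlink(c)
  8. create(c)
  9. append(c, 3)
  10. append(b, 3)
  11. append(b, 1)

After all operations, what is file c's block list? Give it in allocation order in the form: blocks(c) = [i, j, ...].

blocks(c) = [0, 2, 3, 4]

[1] create(b) — b=0 (map F..............)
[2] unlink(b) —  (map ...............)
[3] create(a) — a=0 (map F..............)
[4] unlink(a) —  (map ...............)
[5] create(c) — c=0 (map F..............)
[6] create(b) — b=1 c=0 (map FF.............)
[7] unlink(c) — b=1 (map .F.............)
[8] create(c) — b=1 c=0 (map FF.............)
[9] append(c, 3) — b=1 c=0,2,3,4 (map FFFFF..........)
[10] append(b, 3) — b=1,5,6,7 c=0,2,3,4 (map FFFFFFFF.......)
[11] append(b, 1) — b=1,5,6,7,8 c=0,2,3,4 (map FFFFFFFFF......)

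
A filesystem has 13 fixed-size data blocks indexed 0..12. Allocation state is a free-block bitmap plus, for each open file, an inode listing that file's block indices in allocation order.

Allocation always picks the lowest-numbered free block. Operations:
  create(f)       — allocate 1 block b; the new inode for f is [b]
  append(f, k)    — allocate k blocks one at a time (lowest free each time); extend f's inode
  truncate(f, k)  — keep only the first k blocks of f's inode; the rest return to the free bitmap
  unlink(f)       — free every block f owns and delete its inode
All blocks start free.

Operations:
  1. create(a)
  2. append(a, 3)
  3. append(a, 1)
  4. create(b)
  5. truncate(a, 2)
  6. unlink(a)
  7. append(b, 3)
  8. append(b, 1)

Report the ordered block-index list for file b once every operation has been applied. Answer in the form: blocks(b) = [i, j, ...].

[1] create(a) — a=0 (map F............)
[2] append(a, 3) — a=0,1,2,3 (map FFFF.........)
[3] append(a, 1) — a=0,1,2,3,4 (map FFFFF........)
[4] create(b) — a=0,1,2,3,4 b=5 (map FFFFFF.......)
[5] truncate(a, 2) — a=0,1 b=5 (map FF...F.......)
[6] unlink(a) — b=5 (map .....F.......)
[7] append(b, 3) — b=5,0,1,2 (map FFF..F.......)
[8] append(b, 1) — b=5,0,1,2,3 (map FFFF.F.......)

blocks(b) = [5, 0, 1, 2, 3]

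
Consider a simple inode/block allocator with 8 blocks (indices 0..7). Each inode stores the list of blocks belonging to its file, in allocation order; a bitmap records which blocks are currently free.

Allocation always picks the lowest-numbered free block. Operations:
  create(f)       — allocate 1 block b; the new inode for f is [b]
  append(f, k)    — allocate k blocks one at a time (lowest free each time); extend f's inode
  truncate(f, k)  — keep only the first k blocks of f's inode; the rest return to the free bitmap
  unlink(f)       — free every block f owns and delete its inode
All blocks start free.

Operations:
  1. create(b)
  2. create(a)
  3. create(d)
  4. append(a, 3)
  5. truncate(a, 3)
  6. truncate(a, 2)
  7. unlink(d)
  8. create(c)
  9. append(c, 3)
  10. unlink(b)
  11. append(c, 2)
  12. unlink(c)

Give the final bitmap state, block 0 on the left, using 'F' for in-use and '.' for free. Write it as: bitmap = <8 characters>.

  1. create(b)  ⇒  F.......  {b→[0]}
  2. create(a)  ⇒  FF......  {a→[1]; b→[0]}
  3. create(d)  ⇒  FFF.....  {a→[1]; b→[0]; d→[2]}
  4. append(a, 3)  ⇒  FFFFFF..  {a→[1, 3, 4, 5]; b→[0]; d→[2]}
  5. truncate(a, 3)  ⇒  FFFFF...  {a→[1, 3, 4]; b→[0]; d→[2]}
  6. truncate(a, 2)  ⇒  FFFF....  {a→[1, 3]; b→[0]; d→[2]}
  7. unlink(d)  ⇒  FF.F....  {a→[1, 3]; b→[0]}
  8. create(c)  ⇒  FFFF....  {a→[1, 3]; b→[0]; c→[2]}
  9. append(c, 3)  ⇒  FFFFFFF.  {a→[1, 3]; b→[0]; c→[2, 4, 5, 6]}
  10. unlink(b)  ⇒  .FFFFFF.  {a→[1, 3]; c→[2, 4, 5, 6]}
  11. append(c, 2)  ⇒  FFFFFFFF  {a→[1, 3]; c→[2, 4, 5, 6, 0, 7]}
  12. unlink(c)  ⇒  .F.F....  {a→[1, 3]}

bitmap = .F.F....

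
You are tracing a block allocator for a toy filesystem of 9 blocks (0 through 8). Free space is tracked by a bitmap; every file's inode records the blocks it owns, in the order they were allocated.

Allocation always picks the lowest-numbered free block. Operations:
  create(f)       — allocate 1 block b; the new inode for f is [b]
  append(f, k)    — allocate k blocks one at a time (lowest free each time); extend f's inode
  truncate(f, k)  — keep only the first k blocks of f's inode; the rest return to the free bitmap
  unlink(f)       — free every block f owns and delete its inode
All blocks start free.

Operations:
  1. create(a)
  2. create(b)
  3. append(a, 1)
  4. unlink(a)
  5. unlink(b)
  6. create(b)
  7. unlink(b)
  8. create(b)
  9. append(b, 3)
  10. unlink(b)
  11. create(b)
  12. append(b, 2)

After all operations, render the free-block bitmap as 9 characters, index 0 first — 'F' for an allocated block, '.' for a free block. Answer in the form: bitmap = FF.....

bitmap = FFF......

  1. create(a)  ⇒  F........  {a→[0]}
  2. create(b)  ⇒  FF.......  {a→[0]; b→[1]}
  3. append(a, 1)  ⇒  FFF......  {a→[0, 2]; b→[1]}
  4. unlink(a)  ⇒  .F.......  {b→[1]}
  5. unlink(b)  ⇒  .........  {}
  6. create(b)  ⇒  F........  {b→[0]}
  7. unlink(b)  ⇒  .........  {}
  8. create(b)  ⇒  F........  {b→[0]}
  9. append(b, 3)  ⇒  FFFF.....  {b→[0, 1, 2, 3]}
  10. unlink(b)  ⇒  .........  {}
  11. create(b)  ⇒  F........  {b→[0]}
  12. append(b, 2)  ⇒  FFF......  {b→[0, 1, 2]}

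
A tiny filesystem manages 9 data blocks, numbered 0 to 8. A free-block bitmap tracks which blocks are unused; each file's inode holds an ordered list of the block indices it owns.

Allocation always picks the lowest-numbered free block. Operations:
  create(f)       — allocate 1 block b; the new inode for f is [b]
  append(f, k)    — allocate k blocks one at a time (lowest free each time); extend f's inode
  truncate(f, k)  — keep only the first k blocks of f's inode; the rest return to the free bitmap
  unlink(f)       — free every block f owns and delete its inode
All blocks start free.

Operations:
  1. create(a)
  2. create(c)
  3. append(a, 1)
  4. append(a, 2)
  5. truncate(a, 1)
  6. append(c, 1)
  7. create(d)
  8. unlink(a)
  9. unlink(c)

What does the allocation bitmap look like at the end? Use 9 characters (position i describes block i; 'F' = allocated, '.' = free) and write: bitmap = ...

bitmap = ...F.....

  1. create(a)  ⇒  F........  {a→[0]}
  2. create(c)  ⇒  FF.......  {a→[0]; c→[1]}
  3. append(a, 1)  ⇒  FFF......  {a→[0, 2]; c→[1]}
  4. append(a, 2)  ⇒  FFFFF....  {a→[0, 2, 3, 4]; c→[1]}
  5. truncate(a, 1)  ⇒  FF.......  {a→[0]; c→[1]}
  6. append(c, 1)  ⇒  FFF......  {a→[0]; c→[1, 2]}
  7. create(d)  ⇒  FFFF.....  {a→[0]; c→[1, 2]; d→[3]}
  8. unlink(a)  ⇒  .FFF.....  {c→[1, 2]; d→[3]}
  9. unlink(c)  ⇒  ...F.....  {d→[3]}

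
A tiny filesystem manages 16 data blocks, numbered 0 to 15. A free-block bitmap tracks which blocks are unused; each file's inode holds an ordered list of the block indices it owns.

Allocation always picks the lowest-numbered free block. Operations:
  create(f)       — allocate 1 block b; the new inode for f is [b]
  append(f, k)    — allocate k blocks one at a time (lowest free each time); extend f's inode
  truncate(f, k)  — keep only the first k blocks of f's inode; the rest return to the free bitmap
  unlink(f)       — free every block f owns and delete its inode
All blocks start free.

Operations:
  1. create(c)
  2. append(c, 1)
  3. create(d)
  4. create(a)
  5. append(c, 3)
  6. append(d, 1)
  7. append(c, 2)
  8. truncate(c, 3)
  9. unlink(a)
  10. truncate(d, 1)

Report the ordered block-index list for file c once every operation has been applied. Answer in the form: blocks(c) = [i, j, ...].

blocks(c) = [0, 1, 4]

[1] create(c) — c=0 (map F...............)
[2] append(c, 1) — c=0,1 (map FF..............)
[3] create(d) — c=0,1 d=2 (map FFF.............)
[4] create(a) — a=3 c=0,1 d=2 (map FFFF............)
[5] append(c, 3) — a=3 c=0,1,4,5,6 d=2 (map FFFFFFF.........)
[6] append(d, 1) — a=3 c=0,1,4,5,6 d=2,7 (map FFFFFFFF........)
[7] append(c, 2) — a=3 c=0,1,4,5,6,8,9 d=2,7 (map FFFFFFFFFF......)
[8] truncate(c, 3) — a=3 c=0,1,4 d=2,7 (map FFFFF..F........)
[9] unlink(a) — c=0,1,4 d=2,7 (map FFF.F..F........)
[10] truncate(d, 1) — c=0,1,4 d=2 (map FFF.F...........)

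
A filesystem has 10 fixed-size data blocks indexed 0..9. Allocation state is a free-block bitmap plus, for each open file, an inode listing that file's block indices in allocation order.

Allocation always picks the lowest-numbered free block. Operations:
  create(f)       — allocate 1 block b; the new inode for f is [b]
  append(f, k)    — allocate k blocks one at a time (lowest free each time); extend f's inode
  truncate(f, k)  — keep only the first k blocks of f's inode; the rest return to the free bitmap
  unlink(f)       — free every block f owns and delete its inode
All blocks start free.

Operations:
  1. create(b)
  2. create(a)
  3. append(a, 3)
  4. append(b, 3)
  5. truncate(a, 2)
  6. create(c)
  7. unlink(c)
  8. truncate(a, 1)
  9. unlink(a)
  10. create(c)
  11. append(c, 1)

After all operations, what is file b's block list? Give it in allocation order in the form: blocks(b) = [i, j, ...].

[1] create(b) — b=0 (map F.........)
[2] create(a) — a=1 b=0 (map FF........)
[3] append(a, 3) — a=1,2,3,4 b=0 (map FFFFF.....)
[4] append(b, 3) — a=1,2,3,4 b=0,5,6,7 (map FFFFFFFF..)
[5] truncate(a, 2) — a=1,2 b=0,5,6,7 (map FFF..FFF..)
[6] create(c) — a=1,2 b=0,5,6,7 c=3 (map FFFF.FFF..)
[7] unlink(c) — a=1,2 b=0,5,6,7 (map FFF..FFF..)
[8] truncate(a, 1) — a=1 b=0,5,6,7 (map FF...FFF..)
[9] unlink(a) — b=0,5,6,7 (map F....FFF..)
[10] create(c) — b=0,5,6,7 c=1 (map FF...FFF..)
[11] append(c, 1) — b=0,5,6,7 c=1,2 (map FFF..FFF..)

blocks(b) = [0, 5, 6, 7]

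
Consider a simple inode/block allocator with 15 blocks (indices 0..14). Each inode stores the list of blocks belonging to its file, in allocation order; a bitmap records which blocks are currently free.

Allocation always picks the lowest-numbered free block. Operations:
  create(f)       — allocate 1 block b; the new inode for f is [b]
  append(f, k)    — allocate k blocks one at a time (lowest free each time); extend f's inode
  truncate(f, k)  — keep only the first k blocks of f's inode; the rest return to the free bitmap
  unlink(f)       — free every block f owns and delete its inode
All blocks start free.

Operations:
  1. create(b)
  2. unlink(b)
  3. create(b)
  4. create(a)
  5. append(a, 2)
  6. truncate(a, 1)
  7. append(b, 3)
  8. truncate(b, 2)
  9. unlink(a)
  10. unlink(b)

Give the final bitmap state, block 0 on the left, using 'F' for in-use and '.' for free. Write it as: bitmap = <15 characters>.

  1. create(b)  ⇒  F..............  {b→[0]}
  2. unlink(b)  ⇒  ...............  {}
  3. create(b)  ⇒  F..............  {b→[0]}
  4. create(a)  ⇒  FF.............  {a→[1]; b→[0]}
  5. append(a, 2)  ⇒  FFFF...........  {a→[1, 2, 3]; b→[0]}
  6. truncate(a, 1)  ⇒  FF.............  {a→[1]; b→[0]}
  7. append(b, 3)  ⇒  FFFFF..........  {a→[1]; b→[0, 2, 3, 4]}
  8. truncate(b, 2)  ⇒  FFF............  {a→[1]; b→[0, 2]}
  9. unlink(a)  ⇒  F.F............  {b→[0, 2]}
  10. unlink(b)  ⇒  ...............  {}

bitmap = ...............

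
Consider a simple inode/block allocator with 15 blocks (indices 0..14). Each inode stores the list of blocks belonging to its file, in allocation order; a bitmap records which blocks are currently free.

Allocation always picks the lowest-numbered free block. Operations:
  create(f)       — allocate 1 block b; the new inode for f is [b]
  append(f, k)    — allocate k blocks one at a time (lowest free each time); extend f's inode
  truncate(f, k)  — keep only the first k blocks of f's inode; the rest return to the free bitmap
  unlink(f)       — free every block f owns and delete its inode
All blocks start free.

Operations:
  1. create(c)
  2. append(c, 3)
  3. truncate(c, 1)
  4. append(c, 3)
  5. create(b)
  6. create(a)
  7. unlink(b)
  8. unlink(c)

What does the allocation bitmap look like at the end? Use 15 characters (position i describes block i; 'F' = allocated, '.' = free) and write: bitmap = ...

bitmap = .....F.........

create(c): bitmap=F.............. | c=[0]
append(c, 3): bitmap=FFFF........... | c=[0, 1, 2, 3]
truncate(c, 1): bitmap=F.............. | c=[0]
append(c, 3): bitmap=FFFF........... | c=[0, 1, 2, 3]
create(b): bitmap=FFFFF.......... | b=[4] c=[0, 1, 2, 3]
create(a): bitmap=FFFFFF......... | a=[5] b=[4] c=[0, 1, 2, 3]
unlink(b): bitmap=FFFF.F......... | a=[5] c=[0, 1, 2, 3]
unlink(c): bitmap=.....F......... | a=[5]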